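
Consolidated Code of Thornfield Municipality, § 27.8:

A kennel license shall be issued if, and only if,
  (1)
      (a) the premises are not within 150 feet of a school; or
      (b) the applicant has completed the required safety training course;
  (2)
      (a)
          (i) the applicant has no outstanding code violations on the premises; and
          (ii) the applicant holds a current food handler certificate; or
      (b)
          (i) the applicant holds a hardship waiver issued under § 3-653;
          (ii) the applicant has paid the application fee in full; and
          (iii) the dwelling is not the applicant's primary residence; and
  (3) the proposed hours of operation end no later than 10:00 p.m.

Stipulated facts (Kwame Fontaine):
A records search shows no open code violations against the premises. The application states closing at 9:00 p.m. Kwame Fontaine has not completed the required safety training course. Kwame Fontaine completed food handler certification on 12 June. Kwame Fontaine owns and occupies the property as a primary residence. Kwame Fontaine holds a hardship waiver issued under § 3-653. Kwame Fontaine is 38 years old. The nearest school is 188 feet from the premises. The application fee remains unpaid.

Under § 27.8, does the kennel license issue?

Yes — granted.

(a) ≥150 ft from school — holds.
(b) safety training — not satisfied.
(1) = T OR F = true.
(i) no code violations — met.
(ii) food handler cert. — satisfied.
(a): T AND T → true.
(i) hardship waiver — holds.
(ii) fee paid — not met.
(iii) not (primary residence) — not satisfied.
So (b) is not satisfied (T AND F AND F).
So (2) is satisfied (T OR F).
(3) closes by 10 p.m. — met.
Overall = T AND T AND T = true.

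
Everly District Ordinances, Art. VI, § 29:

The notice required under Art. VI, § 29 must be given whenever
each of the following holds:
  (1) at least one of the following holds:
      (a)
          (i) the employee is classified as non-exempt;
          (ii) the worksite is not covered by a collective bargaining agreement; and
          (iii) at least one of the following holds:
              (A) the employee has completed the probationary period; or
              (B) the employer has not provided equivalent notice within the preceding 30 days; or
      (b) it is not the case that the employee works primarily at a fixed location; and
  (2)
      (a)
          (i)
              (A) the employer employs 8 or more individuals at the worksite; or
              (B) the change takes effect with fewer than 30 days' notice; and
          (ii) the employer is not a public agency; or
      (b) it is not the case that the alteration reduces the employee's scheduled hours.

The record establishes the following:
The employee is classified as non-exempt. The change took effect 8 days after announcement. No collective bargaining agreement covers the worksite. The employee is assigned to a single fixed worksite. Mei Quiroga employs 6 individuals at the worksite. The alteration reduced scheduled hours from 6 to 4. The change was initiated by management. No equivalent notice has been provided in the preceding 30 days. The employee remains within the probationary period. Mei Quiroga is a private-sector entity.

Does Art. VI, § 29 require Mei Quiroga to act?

Yes — required.

(i) non-exempt — holds.
(ii) no CBA — satisfied.
(A) past probation — not satisfied.
(B) no recent notice — satisfied.
(iii): F OR T → true.
(a): T AND T AND T → true.
(b) not (fixed location) — not met.
So (1) is satisfied (T OR F).
(A) ≥ 8 at site — fails.
(B) < 30 days' notice — holds.
(i) = F OR T = true.
(ii) not (public agency) — holds.
(a): T AND T → true.
(b) not (hours reduced) — fails.
(2): T OR F → true.
So Overall is satisfied (T AND T).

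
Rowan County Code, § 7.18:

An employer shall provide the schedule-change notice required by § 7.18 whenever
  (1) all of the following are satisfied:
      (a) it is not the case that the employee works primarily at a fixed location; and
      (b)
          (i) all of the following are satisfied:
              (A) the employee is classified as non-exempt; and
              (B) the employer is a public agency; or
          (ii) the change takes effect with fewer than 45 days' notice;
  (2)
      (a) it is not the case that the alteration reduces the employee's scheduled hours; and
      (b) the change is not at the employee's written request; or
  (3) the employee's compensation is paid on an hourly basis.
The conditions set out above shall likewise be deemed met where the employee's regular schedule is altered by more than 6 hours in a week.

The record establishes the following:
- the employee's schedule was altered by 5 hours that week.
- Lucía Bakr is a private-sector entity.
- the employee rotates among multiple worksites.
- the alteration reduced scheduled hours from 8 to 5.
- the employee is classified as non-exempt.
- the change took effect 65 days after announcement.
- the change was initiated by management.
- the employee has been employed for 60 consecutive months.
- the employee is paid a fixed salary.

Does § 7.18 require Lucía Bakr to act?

(a) not (fixed location) — satisfied.
(A) non-exempt — satisfied.
(B) public agency — not met.
(i): T AND F → false.
(ii) < 45 days' notice — fails.
(b): F OR F → false.
So (1) is not satisfied (T AND F).
(a) not (hours reduced) — not satisfied.
(b) not employee-requested — holds.
(2) = F AND T = false.
(3) hourly-paid — not met.
Overall: F OR F OR F → false.
Exception (schedule shift > 6h) — not satisfied.
Result: main false OR exception false → false.

No — not required.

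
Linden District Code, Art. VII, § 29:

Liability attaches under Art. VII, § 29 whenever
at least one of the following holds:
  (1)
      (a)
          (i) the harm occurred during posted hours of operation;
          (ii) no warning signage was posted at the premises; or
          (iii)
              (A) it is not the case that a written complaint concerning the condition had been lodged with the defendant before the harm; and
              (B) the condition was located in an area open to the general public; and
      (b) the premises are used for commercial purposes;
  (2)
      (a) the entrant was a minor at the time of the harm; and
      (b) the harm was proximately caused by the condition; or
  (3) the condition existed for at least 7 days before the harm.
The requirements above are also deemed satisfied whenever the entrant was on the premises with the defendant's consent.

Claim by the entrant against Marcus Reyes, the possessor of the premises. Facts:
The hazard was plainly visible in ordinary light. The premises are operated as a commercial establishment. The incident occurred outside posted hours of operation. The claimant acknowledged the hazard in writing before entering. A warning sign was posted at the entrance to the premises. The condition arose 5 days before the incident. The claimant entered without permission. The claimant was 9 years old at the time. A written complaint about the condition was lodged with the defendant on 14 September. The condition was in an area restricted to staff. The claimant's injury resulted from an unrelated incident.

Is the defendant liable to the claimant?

No — not liable.

(i) during posted hours — not met.
(ii) no signage posted — not met.
(A) not (complaint lodged) — not met.
(B) public area — fails.
So (iii) is not satisfied (F AND F).
So (a) is not satisfied (F OR F OR F).
(b) commercial use — holds.
So (1) is not satisfied (F AND T).
(a) entrant a minor — met.
(b) proximate cause — not met.
(2): T AND F → false.
(3) condition ≥7 days old — not satisfied.
Overall = F OR F OR F = false.
Exception (consent to enter) — not satisfied.
Result: main false OR exception false → false.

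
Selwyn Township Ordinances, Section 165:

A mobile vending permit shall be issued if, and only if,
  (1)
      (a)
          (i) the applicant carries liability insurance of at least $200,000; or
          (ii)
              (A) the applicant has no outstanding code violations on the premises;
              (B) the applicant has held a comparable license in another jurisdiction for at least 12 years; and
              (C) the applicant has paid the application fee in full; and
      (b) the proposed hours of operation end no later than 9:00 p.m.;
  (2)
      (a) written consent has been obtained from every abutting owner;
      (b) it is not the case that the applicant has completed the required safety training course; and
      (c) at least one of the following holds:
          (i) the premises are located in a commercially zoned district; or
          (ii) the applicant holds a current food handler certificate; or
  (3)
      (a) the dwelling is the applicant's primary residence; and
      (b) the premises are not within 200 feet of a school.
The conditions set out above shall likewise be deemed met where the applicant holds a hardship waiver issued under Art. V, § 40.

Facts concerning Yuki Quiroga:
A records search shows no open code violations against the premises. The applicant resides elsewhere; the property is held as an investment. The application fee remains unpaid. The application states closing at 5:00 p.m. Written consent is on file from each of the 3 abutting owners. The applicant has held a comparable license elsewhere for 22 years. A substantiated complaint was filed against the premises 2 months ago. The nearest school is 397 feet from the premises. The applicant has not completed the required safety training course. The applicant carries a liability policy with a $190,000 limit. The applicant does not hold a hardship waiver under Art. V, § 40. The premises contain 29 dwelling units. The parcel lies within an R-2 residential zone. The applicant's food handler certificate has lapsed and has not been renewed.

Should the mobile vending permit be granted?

(i) insurance ≥ $200,000 — not met.
(A) no code violations — satisfied.
(B) prior license ≥ 12 yr — holds.
(C) fee paid — fails.
(ii) = T AND T AND F = false.
(a): F OR F → false.
(b) closes by 9 p.m. — met.
(1) = F AND T = false.
(a) all abutters consent — met.
(b) not (safety training) — met.
(i) commercially zoned — not met.
(ii) food handler cert. — fails.
(c): F OR F → false.
(2) = T AND T AND F = false.
(a) primary residence — fails.
(b) ≥200 ft from school — satisfied.
So (3) is not satisfied (F AND T).
So Overall is not satisfied (F OR F OR F).
Exception (hardship waiver) — not satisfied.
Result: main false OR exception false → false.

No — denied.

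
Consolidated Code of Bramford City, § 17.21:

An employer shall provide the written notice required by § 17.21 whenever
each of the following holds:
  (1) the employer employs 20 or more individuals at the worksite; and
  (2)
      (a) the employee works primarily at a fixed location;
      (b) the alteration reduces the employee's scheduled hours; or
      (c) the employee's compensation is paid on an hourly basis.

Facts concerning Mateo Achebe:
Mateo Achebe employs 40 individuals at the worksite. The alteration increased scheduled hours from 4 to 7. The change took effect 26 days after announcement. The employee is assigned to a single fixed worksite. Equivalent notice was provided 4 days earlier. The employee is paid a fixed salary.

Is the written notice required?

Yes — required.

(1) ≥ 20 at site — satisfied.
(a) fixed location — met.
(b) hours reduced — not met.
(c) hourly-paid — fails.
So (2) is satisfied (T OR F OR F).
So Overall is satisfied (T AND T).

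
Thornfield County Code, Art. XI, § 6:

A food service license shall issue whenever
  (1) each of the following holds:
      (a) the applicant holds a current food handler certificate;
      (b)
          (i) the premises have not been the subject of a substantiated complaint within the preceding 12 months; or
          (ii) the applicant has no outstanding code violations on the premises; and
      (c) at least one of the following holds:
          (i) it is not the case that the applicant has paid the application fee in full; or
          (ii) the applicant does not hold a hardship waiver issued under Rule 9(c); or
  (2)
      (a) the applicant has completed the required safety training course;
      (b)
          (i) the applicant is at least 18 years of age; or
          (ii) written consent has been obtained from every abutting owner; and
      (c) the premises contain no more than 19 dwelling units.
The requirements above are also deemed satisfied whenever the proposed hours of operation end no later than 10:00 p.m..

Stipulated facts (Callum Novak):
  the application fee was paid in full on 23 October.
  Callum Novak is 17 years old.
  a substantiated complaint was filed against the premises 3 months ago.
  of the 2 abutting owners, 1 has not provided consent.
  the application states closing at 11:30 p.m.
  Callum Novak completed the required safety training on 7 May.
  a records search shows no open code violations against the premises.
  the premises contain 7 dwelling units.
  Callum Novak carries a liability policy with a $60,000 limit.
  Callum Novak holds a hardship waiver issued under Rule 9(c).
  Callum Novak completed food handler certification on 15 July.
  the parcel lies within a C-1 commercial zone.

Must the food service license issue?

(a) food handler cert. — met.
(i) no complaint in 12 mo. — fails.
(ii) no code violations — satisfied.
So (b) is satisfied (F OR T).
(i) not (fee paid) — fails.
(ii) not (hardship waiver) — not met.
So (c) is not satisfied (F OR F).
So (1) is not satisfied (T AND T AND F).
(a) safety training — satisfied.
(i) age ≥ 18 — not satisfied.
(ii) all abutters consent — not satisfied.
So (b) is not satisfied (F OR F).
(c) ≤ 19 units — holds.
(2) = T AND F AND T = false.
So Overall is not satisfied (F OR F).
Exception (closes by 10 p.m.) — not satisfied.
Result: main false OR exception false → false.

No — denied.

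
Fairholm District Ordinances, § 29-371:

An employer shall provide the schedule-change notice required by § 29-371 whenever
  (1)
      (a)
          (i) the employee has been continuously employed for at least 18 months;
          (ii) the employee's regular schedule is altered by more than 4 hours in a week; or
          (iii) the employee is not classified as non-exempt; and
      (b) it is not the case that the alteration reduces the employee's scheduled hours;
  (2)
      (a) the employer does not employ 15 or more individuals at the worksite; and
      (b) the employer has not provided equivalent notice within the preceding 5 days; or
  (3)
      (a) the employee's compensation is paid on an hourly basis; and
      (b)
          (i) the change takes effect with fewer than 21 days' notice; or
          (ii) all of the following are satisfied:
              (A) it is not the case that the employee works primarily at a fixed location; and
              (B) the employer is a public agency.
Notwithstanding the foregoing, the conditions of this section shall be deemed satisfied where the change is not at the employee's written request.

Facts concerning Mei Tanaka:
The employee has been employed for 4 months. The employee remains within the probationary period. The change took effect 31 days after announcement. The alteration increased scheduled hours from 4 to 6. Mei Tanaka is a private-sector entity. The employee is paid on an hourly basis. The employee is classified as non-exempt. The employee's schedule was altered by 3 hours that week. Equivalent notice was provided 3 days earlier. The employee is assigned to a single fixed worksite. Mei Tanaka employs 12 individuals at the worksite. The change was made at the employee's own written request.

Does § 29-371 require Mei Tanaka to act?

No — not required.

(i) tenure ≥ 18 mo. — fails.
(ii) schedule shift > 4h — not met.
(iii) not (non-exempt) — fails.
(a): F OR F OR F → false.
(b) not (hours reduced) — met.
(1) = F AND T = false.
(a) not (≥ 15 at site) — holds.
(b) no recent notice — fails.
(2) = T AND F = false.
(a) hourly-paid — holds.
(i) < 21 days' notice — not satisfied.
(A) not (fixed location) — not met.
(B) public agency — not met.
(ii) = F AND F = false.
So (b) is not satisfied (F OR F).
(3) = T AND F = false.
Overall = F OR F OR F = false.
Exception (not employee-requested) — not satisfied.
Result: main false OR exception false → false.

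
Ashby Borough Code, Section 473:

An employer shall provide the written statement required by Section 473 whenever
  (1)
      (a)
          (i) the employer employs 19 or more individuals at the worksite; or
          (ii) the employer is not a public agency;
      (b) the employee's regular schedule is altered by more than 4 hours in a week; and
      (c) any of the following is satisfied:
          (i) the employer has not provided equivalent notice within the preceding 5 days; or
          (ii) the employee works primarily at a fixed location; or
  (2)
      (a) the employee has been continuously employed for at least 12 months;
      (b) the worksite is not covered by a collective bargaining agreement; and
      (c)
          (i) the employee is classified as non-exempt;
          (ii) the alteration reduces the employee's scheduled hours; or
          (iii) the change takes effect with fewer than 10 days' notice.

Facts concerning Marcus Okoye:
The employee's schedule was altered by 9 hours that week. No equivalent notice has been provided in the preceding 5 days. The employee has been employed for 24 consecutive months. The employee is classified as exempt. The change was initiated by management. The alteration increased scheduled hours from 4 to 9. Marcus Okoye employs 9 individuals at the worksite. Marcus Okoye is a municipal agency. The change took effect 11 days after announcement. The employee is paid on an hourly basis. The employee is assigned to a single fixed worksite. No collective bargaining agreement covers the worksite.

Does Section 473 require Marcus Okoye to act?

No — not required.

(i) ≥ 19 at site — not met.
(ii) not (public agency) — not met.
(a) = F OR F = false.
(b) schedule shift > 4h — met.
(i) no recent notice — met.
(ii) fixed location — holds.
(c): T OR T → true.
(1) = F AND T AND T = false.
(a) tenure ≥ 12 mo. — holds.
(b) no CBA — holds.
(i) non-exempt — not met.
(ii) hours reduced — fails.
(iii) < 10 days' notice — not met.
(c): F OR F OR F → false.
(2) = T AND T AND F = false.
Overall: F OR F → false.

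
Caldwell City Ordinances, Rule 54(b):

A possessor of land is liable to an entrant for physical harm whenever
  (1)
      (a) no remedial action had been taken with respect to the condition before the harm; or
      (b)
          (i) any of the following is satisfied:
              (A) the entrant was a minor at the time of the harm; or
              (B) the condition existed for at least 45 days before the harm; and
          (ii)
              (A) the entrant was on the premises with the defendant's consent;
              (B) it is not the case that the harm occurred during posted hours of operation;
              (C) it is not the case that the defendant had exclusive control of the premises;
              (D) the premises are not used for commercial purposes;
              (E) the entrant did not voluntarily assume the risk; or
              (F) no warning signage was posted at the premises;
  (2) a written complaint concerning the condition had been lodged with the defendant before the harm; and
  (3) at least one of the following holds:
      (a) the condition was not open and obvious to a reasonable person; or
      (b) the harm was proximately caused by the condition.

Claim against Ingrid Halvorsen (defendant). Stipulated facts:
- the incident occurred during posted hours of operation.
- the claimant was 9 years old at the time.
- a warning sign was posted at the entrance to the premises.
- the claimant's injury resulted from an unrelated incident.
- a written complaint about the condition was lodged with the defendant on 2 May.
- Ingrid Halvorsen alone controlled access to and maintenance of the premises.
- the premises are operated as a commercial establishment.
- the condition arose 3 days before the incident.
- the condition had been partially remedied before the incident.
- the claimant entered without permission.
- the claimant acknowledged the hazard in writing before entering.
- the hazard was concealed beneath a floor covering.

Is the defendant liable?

(a) no remedial action — not met.
(A) entrant a minor — holds.
(B) condition ≥45 days old — not satisfied.
(i): T OR F → true.
(A) consent to enter — not satisfied.
(B) not (during posted hours) — not satisfied.
(C) not (exclusive control) — not satisfied.
(D) not (commercial use) — not satisfied.
(E) no assumed risk — not met.
(F) no signage posted — fails.
So (ii) is not satisfied (F OR F OR F OR F OR F OR F).
So (b) is not satisfied (T AND F).
(1) = F OR F = false.
(2) complaint lodged — met.
(a) not open/obvious — satisfied.
(b) proximate cause — fails.
So (3) is satisfied (T OR F).
Overall = F AND T AND T = false.

No — not liable.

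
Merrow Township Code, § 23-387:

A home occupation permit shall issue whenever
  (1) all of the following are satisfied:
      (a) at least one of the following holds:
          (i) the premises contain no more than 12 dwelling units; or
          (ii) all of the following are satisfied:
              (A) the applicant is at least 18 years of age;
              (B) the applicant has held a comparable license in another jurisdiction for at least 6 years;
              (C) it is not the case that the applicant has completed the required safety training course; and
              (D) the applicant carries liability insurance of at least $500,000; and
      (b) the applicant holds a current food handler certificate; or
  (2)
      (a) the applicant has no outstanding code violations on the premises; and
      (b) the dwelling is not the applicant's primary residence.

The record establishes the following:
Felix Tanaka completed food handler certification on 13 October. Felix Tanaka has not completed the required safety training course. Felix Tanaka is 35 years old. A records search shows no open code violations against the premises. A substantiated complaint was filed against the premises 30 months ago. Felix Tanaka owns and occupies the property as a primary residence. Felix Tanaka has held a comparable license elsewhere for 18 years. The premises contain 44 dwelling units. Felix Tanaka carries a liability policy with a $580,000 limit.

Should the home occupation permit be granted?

(i) ≤ 12 units — not met.
(A) age ≥ 18 — holds.
(B) prior license ≥ 6 yr — satisfied.
(C) not (safety training) — holds.
(D) insurance ≥ $500,000 — satisfied.
(ii): T AND T AND T AND T → true.
(a) = F OR T = true.
(b) food handler cert. — satisfied.
So (1) is satisfied (T AND T).
(a) no code violations — satisfied.
(b) not (primary residence) — not satisfied.
(2) = T AND F = false.
So Overall is satisfied (T OR F).

Yes — granted.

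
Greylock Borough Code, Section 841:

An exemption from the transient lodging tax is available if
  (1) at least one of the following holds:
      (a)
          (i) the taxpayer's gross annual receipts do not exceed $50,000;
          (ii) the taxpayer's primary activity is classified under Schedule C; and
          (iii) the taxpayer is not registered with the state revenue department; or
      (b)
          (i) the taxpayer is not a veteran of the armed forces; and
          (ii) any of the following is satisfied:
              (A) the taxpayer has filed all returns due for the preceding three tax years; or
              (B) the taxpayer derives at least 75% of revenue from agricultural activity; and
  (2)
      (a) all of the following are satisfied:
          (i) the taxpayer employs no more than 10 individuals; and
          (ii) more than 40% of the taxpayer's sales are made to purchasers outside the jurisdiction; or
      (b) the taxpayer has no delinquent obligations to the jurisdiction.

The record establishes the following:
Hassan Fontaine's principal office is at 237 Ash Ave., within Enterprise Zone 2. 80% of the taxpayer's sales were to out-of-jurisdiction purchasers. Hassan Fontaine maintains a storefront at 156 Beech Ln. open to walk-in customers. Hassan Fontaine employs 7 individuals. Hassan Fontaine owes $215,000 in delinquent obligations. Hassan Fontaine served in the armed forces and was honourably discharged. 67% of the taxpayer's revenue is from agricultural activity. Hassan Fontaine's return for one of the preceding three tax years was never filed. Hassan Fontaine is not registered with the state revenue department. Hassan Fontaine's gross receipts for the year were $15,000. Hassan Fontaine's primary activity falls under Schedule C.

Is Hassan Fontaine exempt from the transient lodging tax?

Yes — exempt.

(i) receipts ≤ $50,000 — holds.
(ii) Schedule C activity — satisfied.
(iii) not (state-registered) — met.
(a): T AND T AND T → true.
(i) not (veteran) — fails.
(A) returns current — not satisfied.
(B) ≥75% agricultural — not met.
(ii) = F OR F = false.
(b) = F AND F = false.
(1) = T OR F = true.
(i) ≤ 10 employees — satisfied.
(ii) >40% out-of-jur. sales — satisfied.
(a): T AND T → true.
(b) no delinquency — not satisfied.
So (2) is satisfied (T OR F).
Overall = T AND T = true.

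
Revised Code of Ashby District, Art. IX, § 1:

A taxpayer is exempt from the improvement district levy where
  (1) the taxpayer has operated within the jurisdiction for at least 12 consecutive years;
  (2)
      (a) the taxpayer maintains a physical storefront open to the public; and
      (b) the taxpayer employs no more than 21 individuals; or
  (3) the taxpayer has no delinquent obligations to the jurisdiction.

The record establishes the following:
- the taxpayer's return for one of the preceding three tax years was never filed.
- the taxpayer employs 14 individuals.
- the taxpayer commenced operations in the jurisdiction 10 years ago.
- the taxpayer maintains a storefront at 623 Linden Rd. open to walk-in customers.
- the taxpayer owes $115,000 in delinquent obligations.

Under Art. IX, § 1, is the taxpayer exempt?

(1) ≥ 12 yrs in jurisdiction — fails.
(a) has storefront — holds.
(b) ≤ 21 employees — holds.
(2) = T AND T = true.
(3) no delinquency — not met.
So Overall is satisfied (F OR T OR F).

Yes — exempt.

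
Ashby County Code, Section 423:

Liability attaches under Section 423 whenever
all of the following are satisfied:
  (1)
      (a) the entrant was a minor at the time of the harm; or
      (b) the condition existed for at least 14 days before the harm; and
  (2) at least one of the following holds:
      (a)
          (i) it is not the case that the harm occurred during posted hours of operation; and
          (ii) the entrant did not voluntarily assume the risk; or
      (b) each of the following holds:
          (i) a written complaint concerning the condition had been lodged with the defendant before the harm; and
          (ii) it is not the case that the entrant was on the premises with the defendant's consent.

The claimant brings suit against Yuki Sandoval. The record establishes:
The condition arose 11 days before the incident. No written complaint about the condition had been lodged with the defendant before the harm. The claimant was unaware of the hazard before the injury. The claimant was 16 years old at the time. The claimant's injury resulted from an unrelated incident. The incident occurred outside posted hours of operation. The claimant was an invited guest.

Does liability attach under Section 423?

(a) entrant a minor — met.
(b) condition ≥14 days old — not satisfied.
(1) = T OR F = true.
(i) not (during posted hours) — holds.
(ii) no assumed risk — holds.
(a): T AND T → true.
(i) complaint lodged — not met.
(ii) not (consent to enter) — fails.
(b) = F AND F = false.
(2): T OR F → true.
So Overall is satisfied (T AND T).

Yes — liable.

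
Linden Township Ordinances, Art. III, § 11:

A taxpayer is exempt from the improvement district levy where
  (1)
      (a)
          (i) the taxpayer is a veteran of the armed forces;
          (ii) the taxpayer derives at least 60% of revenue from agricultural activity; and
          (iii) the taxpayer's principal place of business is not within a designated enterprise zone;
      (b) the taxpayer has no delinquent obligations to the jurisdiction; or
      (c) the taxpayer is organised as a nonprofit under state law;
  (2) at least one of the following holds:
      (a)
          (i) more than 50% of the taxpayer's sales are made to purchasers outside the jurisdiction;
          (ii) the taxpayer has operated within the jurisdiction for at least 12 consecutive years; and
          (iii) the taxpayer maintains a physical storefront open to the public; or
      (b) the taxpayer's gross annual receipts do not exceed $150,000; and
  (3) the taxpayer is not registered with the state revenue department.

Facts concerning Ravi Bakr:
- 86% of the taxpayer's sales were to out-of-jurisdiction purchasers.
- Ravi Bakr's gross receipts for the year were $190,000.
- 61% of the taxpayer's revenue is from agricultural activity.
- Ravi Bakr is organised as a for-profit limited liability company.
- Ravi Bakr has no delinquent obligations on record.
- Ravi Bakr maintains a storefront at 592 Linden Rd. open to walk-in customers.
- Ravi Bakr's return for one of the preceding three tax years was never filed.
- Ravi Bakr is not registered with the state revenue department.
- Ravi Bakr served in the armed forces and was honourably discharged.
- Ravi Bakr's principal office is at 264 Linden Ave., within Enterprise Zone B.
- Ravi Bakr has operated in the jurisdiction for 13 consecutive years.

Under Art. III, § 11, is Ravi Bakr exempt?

(i) veteran — satisfied.
(ii) ≥60% agricultural — satisfied.
(iii) not (in enterprise zone) — fails.
So (a) is not satisfied (T AND T AND F).
(b) no delinquency — satisfied.
(c) nonprofit — not met.
(1) = F OR T OR F = true.
(i) >50% out-of-jur. sales — met.
(ii) ≥ 12 yrs in jurisdiction — satisfied.
(iii) has storefront — satisfied.
(a) = T AND T AND T = true.
(b) receipts ≤ $150,000 — not satisfied.
So (2) is satisfied (T OR F).
(3) not (state-registered) — satisfied.
So Overall is satisfied (T AND T AND T).

Yes — exempt.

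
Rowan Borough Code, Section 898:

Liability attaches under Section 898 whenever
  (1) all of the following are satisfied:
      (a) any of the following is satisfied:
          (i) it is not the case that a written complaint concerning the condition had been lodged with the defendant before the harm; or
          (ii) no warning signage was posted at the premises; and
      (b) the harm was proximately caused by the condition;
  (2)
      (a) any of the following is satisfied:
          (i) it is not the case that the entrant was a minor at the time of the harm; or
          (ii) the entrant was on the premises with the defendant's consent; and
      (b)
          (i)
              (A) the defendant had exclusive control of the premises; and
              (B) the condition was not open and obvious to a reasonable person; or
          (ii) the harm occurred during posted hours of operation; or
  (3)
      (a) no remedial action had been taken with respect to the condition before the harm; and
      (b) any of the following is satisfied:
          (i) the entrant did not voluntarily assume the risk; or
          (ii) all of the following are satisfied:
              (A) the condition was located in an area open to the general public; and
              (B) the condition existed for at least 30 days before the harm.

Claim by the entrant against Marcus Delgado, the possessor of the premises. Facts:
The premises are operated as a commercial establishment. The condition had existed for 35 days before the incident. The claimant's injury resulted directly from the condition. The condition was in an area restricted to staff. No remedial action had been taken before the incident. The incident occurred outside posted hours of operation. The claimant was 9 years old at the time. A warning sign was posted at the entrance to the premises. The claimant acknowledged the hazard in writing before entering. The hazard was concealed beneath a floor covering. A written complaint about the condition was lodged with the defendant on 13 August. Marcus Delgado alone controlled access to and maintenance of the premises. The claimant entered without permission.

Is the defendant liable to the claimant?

No — not liable.

(i) not (complaint lodged) — not met.
(ii) no signage posted — fails.
(a) = F OR F = false.
(b) proximate cause — holds.
(1): F AND T → false.
(i) not (entrant a minor) — not satisfied.
(ii) consent to enter — fails.
(a) = F OR F = false.
(A) exclusive control — satisfied.
(B) not open/obvious — met.
So (i) is satisfied (T AND T).
(ii) during posted hours — fails.
(b): T OR F → true.
So (2) is not satisfied (F AND T).
(a) no remedial action — holds.
(i) no assumed risk — not satisfied.
(A) public area — not met.
(B) condition ≥30 days old — holds.
(ii): F AND T → false.
(b): F OR F → false.
(3) = T AND F = false.
Overall = F OR F OR F = false.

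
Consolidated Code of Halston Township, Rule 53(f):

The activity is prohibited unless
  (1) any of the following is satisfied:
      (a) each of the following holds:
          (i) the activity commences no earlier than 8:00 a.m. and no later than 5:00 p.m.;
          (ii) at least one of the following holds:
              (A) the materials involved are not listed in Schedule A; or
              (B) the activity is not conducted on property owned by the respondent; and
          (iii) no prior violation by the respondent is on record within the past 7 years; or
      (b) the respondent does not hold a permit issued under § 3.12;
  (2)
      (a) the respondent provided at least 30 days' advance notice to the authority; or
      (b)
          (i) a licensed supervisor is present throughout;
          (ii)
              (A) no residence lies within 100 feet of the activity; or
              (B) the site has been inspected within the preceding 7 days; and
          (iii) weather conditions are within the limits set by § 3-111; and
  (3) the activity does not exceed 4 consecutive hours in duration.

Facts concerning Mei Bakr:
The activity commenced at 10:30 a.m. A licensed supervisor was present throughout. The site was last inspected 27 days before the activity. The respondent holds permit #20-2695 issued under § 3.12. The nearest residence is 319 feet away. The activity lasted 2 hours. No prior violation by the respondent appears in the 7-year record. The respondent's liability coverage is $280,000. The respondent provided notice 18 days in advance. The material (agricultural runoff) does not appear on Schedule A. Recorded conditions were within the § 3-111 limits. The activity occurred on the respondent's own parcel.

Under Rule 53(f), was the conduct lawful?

(i) start within hours — satisfied.
(A) not (Schedule A material) — satisfied.
(B) not (own property) — not met.
(ii): T OR F → true.
(iii) no prior violation — met.
(a): T AND T AND T → true.
(b) not (holds permit) — not satisfied.
(1): T OR F → true.
(a) ≥30 days' notice — fails.
(i) supervisor present — holds.
(A) no residence in 100 ft — met.
(B) site inspected — not met.
(ii) = T OR F = true.
(iii) weather ok — holds.
(b): T AND T AND T → true.
(2): F OR T → true.
(3) ≤ 4 hrs duration — holds.
Overall: T AND T AND T → true.

Yes — lawful.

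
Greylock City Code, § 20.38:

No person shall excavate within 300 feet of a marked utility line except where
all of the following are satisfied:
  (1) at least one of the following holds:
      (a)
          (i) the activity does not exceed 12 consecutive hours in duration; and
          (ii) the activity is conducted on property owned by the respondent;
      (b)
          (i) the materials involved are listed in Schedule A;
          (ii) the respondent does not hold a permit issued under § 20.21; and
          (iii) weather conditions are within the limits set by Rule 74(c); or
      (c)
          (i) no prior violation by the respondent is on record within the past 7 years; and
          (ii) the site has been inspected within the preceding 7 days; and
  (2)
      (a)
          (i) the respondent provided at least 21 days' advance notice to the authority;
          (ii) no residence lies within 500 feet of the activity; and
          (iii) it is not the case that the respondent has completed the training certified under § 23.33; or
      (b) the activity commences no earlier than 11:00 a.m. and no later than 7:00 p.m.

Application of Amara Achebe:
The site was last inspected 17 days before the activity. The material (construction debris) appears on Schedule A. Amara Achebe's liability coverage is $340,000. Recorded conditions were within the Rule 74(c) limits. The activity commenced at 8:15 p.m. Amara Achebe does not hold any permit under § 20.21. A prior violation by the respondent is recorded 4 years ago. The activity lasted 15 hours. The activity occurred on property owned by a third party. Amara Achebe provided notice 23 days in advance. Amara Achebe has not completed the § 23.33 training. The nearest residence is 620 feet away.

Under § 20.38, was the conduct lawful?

Yes — lawful.

(i) ≤ 12 hrs duration — fails.
(ii) own property — not met.
(a) = F AND F = false.
(i) Schedule A material — satisfied.
(ii) not (holds permit) — met.
(iii) weather ok — met.
(b) = T AND T AND T = true.
(i) no prior violation — fails.
(ii) site inspected — not met.
So (c) is not satisfied (F AND F).
So (1) is satisfied (F OR T OR F).
(i) ≥21 days' notice — satisfied.
(ii) no residence in 500 ft — satisfied.
(iii) not (training certified) — met.
(a): T AND T AND T → true.
(b) start within hours — fails.
(2): T OR F → true.
So Overall is satisfied (T AND T).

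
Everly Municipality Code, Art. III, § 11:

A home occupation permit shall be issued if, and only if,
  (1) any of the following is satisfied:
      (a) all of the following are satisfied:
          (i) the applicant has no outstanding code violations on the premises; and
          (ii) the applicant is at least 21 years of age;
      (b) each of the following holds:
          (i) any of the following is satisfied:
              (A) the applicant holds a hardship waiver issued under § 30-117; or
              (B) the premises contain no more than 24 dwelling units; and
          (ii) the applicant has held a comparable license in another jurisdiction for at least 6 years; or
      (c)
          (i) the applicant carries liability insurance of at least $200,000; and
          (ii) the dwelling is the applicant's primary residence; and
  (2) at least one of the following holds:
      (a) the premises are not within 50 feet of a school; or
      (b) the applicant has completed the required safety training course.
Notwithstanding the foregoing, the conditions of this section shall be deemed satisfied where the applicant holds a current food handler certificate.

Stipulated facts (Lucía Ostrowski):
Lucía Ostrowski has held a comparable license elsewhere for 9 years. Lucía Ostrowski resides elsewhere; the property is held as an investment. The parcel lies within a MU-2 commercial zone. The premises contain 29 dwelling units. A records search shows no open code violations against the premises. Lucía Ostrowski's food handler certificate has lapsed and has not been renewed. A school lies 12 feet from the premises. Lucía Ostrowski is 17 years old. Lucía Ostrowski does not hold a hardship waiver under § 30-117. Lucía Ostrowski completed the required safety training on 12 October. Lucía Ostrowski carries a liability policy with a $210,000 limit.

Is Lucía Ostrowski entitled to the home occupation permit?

No — denied.

(i) no code violations — satisfied.
(ii) age ≥ 21 — fails.
(a) = T AND F = false.
(A) hardship waiver — fails.
(B) ≤ 24 units — fails.
(i): F OR F → false.
(ii) prior license ≥ 6 yr — satisfied.
(b): F AND T → false.
(i) insurance ≥ $200,000 — met.
(ii) primary residence — not met.
(c) = T AND F = false.
(1): F OR F OR F → false.
(a) ≥50 ft from school — fails.
(b) safety training — holds.
(2): F OR T → true.
So Overall is not satisfied (F AND T).
Exception (food handler cert.) — not satisfied.
Result: main false OR exception false → false.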